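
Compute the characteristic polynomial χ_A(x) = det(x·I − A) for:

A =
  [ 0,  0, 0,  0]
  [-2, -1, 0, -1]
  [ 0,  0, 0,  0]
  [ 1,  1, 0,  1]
x^4

Expanding det(x·I − A) (e.g. by cofactor expansion or by noting that A is similar to its Jordan form J, which has the same characteristic polynomial as A) gives
  χ_A(x) = x^4
which factors as x^4. The eigenvalues (with algebraic multiplicities) are λ = 0 with multiplicity 4.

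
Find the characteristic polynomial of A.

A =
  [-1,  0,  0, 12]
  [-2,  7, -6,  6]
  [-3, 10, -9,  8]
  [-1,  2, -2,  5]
x^4 - 2*x^3 + 2*x - 1

Expanding det(x·I − A) (e.g. by cofactor expansion or by noting that A is similar to its Jordan form J, which has the same characteristic polynomial as A) gives
  χ_A(x) = x^4 - 2*x^3 + 2*x - 1
which factors as (x - 1)^3*(x + 1). The eigenvalues (with algebraic multiplicities) are λ = -1 with multiplicity 1, λ = 1 with multiplicity 3.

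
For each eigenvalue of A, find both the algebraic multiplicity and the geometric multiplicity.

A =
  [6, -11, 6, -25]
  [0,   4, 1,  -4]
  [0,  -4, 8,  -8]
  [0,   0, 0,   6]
λ = 6: alg = 4, geom = 2

Step 1 — factor the characteristic polynomial to read off the algebraic multiplicities:
  χ_A(x) = (x - 6)^4

Step 2 — compute geometric multiplicities via the rank-nullity identity g(λ) = n − rank(A − λI):
  rank(A − (6)·I) = 2, so dim ker(A − (6)·I) = n − 2 = 2

Summary:
  λ = 6: algebraic multiplicity = 4, geometric multiplicity = 2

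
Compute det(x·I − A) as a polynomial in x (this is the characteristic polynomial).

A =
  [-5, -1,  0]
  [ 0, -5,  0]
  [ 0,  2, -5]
x^3 + 15*x^2 + 75*x + 125

Expanding det(x·I − A) (e.g. by cofactor expansion or by noting that A is similar to its Jordan form J, which has the same characteristic polynomial as A) gives
  χ_A(x) = x^3 + 15*x^2 + 75*x + 125
which factors as (x + 5)^3. The eigenvalues (with algebraic multiplicities) are λ = -5 with multiplicity 3.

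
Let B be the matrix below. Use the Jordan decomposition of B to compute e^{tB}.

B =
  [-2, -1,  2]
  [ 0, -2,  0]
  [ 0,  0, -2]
e^{tB} =
  [exp(-2*t), -t*exp(-2*t), 2*t*exp(-2*t)]
  [0, exp(-2*t), 0]
  [0, 0, exp(-2*t)]

Strategy: write B = P · J · P⁻¹ where J is a Jordan canonical form, so e^{tB} = P · e^{tJ} · P⁻¹, and e^{tJ} can be computed block-by-block.

B has Jordan form
J =
  [-2,  1,  0]
  [ 0, -2,  0]
  [ 0,  0, -2]
(up to reordering of blocks).

Per-block formulas:
  For a 2×2 Jordan block J_2(-2): exp(t · J_2(-2)) = e^(-2t)·(I + t·N), where N is the 2×2 nilpotent shift.
  For a 1×1 block at λ = -2: exp(t · [-2]) = [e^(-2t)].

After assembling e^{tJ} and conjugating by P, we get:

e^{tB} =
  [exp(-2*t), -t*exp(-2*t), 2*t*exp(-2*t)]
  [0, exp(-2*t), 0]
  [0, 0, exp(-2*t)]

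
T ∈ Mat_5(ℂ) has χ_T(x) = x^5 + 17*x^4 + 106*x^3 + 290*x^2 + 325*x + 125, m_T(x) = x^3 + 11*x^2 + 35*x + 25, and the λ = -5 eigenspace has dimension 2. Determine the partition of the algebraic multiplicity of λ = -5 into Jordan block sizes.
Block sizes for λ = -5: [2, 1]

Step 1 — from the characteristic polynomial, algebraic multiplicity of λ = -5 is 3. From dim ker(T − (-5)·I) = 2, there are exactly 2 Jordan blocks for λ = -5.
Step 2 — from the minimal polynomial, the factor (x + 5)^2 tells us the largest block for λ = -5 has size 2.
Step 3 — with total size 3, 2 blocks, and largest block 2, the block sizes (in nonincreasing order) are [2, 1].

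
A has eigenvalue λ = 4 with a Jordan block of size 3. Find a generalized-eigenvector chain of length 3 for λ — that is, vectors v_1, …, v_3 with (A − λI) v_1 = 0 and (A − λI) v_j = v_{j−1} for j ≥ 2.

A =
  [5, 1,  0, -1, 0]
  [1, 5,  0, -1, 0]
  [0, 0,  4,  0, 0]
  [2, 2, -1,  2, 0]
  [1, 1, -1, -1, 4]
A Jordan chain for λ = 4 of length 3:
v_1 = (1, 1, 0, 2, 1)ᵀ
v_2 = (0, 0, 0, -1, -1)ᵀ
v_3 = (0, 0, 1, 0, 0)ᵀ

Let N = A − (4)·I. We want v_3 with N^3 v_3 = 0 but N^2 v_3 ≠ 0; then v_{j-1} := N · v_j for j = 3, …, 2.

Pick v_3 = (0, 0, 1, 0, 0)ᵀ.
Then v_2 = N · v_3 = (0, 0, 0, -1, -1)ᵀ.
Then v_1 = N · v_2 = (1, 1, 0, 2, 1)ᵀ.

Sanity check: (A − (4)·I) v_1 = (0, 0, 0, 0, 0)ᵀ = 0. ✓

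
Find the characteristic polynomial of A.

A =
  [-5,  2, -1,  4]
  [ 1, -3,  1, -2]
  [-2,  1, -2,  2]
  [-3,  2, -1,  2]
x^4 + 8*x^3 + 24*x^2 + 32*x + 16

Expanding det(x·I − A) (e.g. by cofactor expansion or by noting that A is similar to its Jordan form J, which has the same characteristic polynomial as A) gives
  χ_A(x) = x^4 + 8*x^3 + 24*x^2 + 32*x + 16
which factors as (x + 2)^4. The eigenvalues (with algebraic multiplicities) are λ = -2 with multiplicity 4.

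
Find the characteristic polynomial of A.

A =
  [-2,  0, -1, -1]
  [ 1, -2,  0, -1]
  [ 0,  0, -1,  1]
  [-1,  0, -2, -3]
x^4 + 8*x^3 + 24*x^2 + 32*x + 16

Expanding det(x·I − A) (e.g. by cofactor expansion or by noting that A is similar to its Jordan form J, which has the same characteristic polynomial as A) gives
  χ_A(x) = x^4 + 8*x^3 + 24*x^2 + 32*x + 16
which factors as (x + 2)^4. The eigenvalues (with algebraic multiplicities) are λ = -2 with multiplicity 4.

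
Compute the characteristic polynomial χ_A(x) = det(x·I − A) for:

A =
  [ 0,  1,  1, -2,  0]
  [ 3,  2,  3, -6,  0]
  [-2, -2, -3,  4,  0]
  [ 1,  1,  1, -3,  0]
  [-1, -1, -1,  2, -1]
x^5 + 5*x^4 + 10*x^3 + 10*x^2 + 5*x + 1

Expanding det(x·I − A) (e.g. by cofactor expansion or by noting that A is similar to its Jordan form J, which has the same characteristic polynomial as A) gives
  χ_A(x) = x^5 + 5*x^4 + 10*x^3 + 10*x^2 + 5*x + 1
which factors as (x + 1)^5. The eigenvalues (with algebraic multiplicities) are λ = -1 with multiplicity 5.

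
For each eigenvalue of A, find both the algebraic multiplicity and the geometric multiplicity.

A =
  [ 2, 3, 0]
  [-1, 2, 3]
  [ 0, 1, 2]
λ = 2: alg = 3, geom = 1

Step 1 — factor the characteristic polynomial to read off the algebraic multiplicities:
  χ_A(x) = (x - 2)^3

Step 2 — compute geometric multiplicities via the rank-nullity identity g(λ) = n − rank(A − λI):
  rank(A − (2)·I) = 2, so dim ker(A − (2)·I) = n − 2 = 1

Summary:
  λ = 2: algebraic multiplicity = 3, geometric multiplicity = 1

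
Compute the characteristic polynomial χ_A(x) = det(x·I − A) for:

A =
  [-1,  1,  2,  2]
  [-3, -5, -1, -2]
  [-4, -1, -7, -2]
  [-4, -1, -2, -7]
x^4 + 20*x^3 + 150*x^2 + 500*x + 625

Expanding det(x·I − A) (e.g. by cofactor expansion or by noting that A is similar to its Jordan form J, which has the same characteristic polynomial as A) gives
  χ_A(x) = x^4 + 20*x^3 + 150*x^2 + 500*x + 625
which factors as (x + 5)^4. The eigenvalues (with algebraic multiplicities) are λ = -5 with multiplicity 4.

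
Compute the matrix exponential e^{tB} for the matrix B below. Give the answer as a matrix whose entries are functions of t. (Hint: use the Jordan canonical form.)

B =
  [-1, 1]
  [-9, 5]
e^{tB} =
  [-3*t*exp(2*t) + exp(2*t), t*exp(2*t)]
  [-9*t*exp(2*t), 3*t*exp(2*t) + exp(2*t)]

Strategy: write B = P · J · P⁻¹ where J is a Jordan canonical form, so e^{tB} = P · e^{tJ} · P⁻¹, and e^{tJ} can be computed block-by-block.

B has Jordan form
J =
  [2, 1]
  [0, 2]
(up to reordering of blocks).

Per-block formulas:
  For a 2×2 Jordan block J_2(2): exp(t · J_2(2)) = e^(2t)·(I + t·N), where N is the 2×2 nilpotent shift.

After assembling e^{tJ} and conjugating by P, we get:

e^{tB} =
  [-3*t*exp(2*t) + exp(2*t), t*exp(2*t)]
  [-9*t*exp(2*t), 3*t*exp(2*t) + exp(2*t)]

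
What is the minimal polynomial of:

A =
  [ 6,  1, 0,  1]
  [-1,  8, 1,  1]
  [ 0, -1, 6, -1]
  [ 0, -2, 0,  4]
x^3 - 18*x^2 + 108*x - 216

The characteristic polynomial is χ_A(x) = (x - 6)^4, so the eigenvalues are known. The minimal polynomial is
  m_A(x) = Π_λ (x − λ)^{k_λ}
where k_λ is the size of the *largest* Jordan block for λ (equivalently, the smallest k with (A − λI)^k v = 0 for every generalised eigenvector v of λ).

  λ = 6: largest Jordan block has size 3, contributing (x − 6)^3

So m_A(x) = (x - 6)^3 = x^3 - 18*x^2 + 108*x - 216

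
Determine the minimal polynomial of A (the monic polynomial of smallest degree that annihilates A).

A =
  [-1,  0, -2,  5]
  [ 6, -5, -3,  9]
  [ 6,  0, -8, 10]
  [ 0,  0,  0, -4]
x^2 + 9*x + 20

The characteristic polynomial is χ_A(x) = (x + 4)^2*(x + 5)^2, so the eigenvalues are known. The minimal polynomial is
  m_A(x) = Π_λ (x − λ)^{k_λ}
where k_λ is the size of the *largest* Jordan block for λ (equivalently, the smallest k with (A − λI)^k v = 0 for every generalised eigenvector v of λ).

  λ = -5: largest Jordan block has size 1, contributing (x + 5)
  λ = -4: largest Jordan block has size 1, contributing (x + 4)

So m_A(x) = (x + 4)*(x + 5) = x^2 + 9*x + 20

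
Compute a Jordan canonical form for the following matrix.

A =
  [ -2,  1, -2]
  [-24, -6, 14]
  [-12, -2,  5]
J_2(-2) ⊕ J_1(1)

The characteristic polynomial is
  det(x·I − A) = x^3 + 3*x^2 - 4 = (x - 1)*(x + 2)^2

Eigenvalues and multiplicities (the geometric multiplicity of λ is n − rank(A − λI), which equals the number of Jordan blocks for λ):
  λ = -2: algebraic multiplicity = 2, geometric multiplicity = 1
  λ = 1: algebraic multiplicity = 1, geometric multiplicity = 1

Determining the block sizes for each eigenvalue:
  λ = -2: one block (gm = 1), so the single block has size am = 2 → block sizes [2]
  λ = 1: one block (gm = 1), so the single block has size am = 1 → block sizes [1]

Assembling the blocks gives a Jordan form
J =
  [-2,  1, 0]
  [ 0, -2, 0]
  [ 0,  0, 1]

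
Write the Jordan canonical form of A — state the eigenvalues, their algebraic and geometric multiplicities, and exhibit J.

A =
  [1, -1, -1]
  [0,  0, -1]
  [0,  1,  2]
J_2(1) ⊕ J_1(1)

The characteristic polynomial is
  det(x·I − A) = x^3 - 3*x^2 + 3*x - 1 = (x - 1)^3

Eigenvalues and multiplicities (the geometric multiplicity of λ is n − rank(A − λI), which equals the number of Jordan blocks for λ):
  λ = 1: algebraic multiplicity = 3, geometric multiplicity = 2

Determining the block sizes for each eigenvalue:
  λ = 1: 2 blocks summing to 3 forces exactly one block of size 2 and the rest size 1 → block sizes [2, 1]

Assembling the blocks gives a Jordan form
J =
  [1, 1, 0]
  [0, 1, 0]
  [0, 0, 1]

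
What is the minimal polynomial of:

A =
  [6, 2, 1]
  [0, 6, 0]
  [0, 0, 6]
x^2 - 12*x + 36

The characteristic polynomial is χ_A(x) = (x - 6)^3, so the eigenvalues are known. The minimal polynomial is
  m_A(x) = Π_λ (x − λ)^{k_λ}
where k_λ is the size of the *largest* Jordan block for λ (equivalently, the smallest k with (A − λI)^k v = 0 for every generalised eigenvector v of λ).

  λ = 6: largest Jordan block has size 2, contributing (x − 6)^2

So m_A(x) = (x - 6)^2 = x^2 - 12*x + 36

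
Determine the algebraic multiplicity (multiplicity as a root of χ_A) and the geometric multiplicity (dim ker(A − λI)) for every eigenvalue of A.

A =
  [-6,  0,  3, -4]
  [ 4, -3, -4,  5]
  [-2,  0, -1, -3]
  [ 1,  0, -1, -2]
λ = -3: alg = 4, geom = 2

Step 1 — factor the characteristic polynomial to read off the algebraic multiplicities:
  χ_A(x) = (x + 3)^4

Step 2 — compute geometric multiplicities via the rank-nullity identity g(λ) = n − rank(A − λI):
  rank(A − (-3)·I) = 2, so dim ker(A − (-3)·I) = n − 2 = 2

Summary:
  λ = -3: algebraic multiplicity = 4, geometric multiplicity = 2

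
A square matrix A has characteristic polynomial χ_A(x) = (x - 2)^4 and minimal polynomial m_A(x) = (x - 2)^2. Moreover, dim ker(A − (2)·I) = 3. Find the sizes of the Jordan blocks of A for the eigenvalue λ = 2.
Block sizes for λ = 2: [2, 1, 1]

Step 1 — from the characteristic polynomial, algebraic multiplicity of λ = 2 is 4. From dim ker(A − (2)·I) = 3, there are exactly 3 Jordan blocks for λ = 2.
Step 2 — from the minimal polynomial, the factor (x − 2)^2 tells us the largest block for λ = 2 has size 2.
Step 3 — with total size 4, 3 blocks, and largest block 2, the block sizes (in nonincreasing order) are [2, 1, 1].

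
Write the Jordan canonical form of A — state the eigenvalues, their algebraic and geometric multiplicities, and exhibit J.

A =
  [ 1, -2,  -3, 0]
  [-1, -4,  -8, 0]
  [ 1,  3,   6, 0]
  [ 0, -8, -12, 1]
J_3(1) ⊕ J_1(1)

The characteristic polynomial is
  det(x·I − A) = x^4 - 4*x^3 + 6*x^2 - 4*x + 1 = (x - 1)^4

Eigenvalues and multiplicities (the geometric multiplicity of λ is n − rank(A − λI), which equals the number of Jordan blocks for λ):
  λ = 1: algebraic multiplicity = 4, geometric multiplicity = 2

Determining the block sizes for each eigenvalue:
  λ = 1: with am = 4 and gm = 2, the partition is not yet determined (e.g. several partitions of 4 into 2 parts exist). Let N = A − (1)·I. Computing rank(N^1) = 2, rank(N^2) = 1, rank(N^3) = 0; the number of blocks of size ≥ j is rank(N^{j−1}) − rank(N^j), giving [2, 1, 1]. So we have 1 block(s) of size 3, 1 block(s) of size 1 → block sizes [3, 1]

Assembling the blocks gives a Jordan form
J =
  [1, 1, 0, 0]
  [0, 1, 1, 0]
  [0, 0, 1, 0]
  [0, 0, 0, 1]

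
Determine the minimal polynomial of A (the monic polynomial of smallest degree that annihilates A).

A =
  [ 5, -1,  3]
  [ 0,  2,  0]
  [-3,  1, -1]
x^2 - 4*x + 4

The characteristic polynomial is χ_A(x) = (x - 2)^3, so the eigenvalues are known. The minimal polynomial is
  m_A(x) = Π_λ (x − λ)^{k_λ}
where k_λ is the size of the *largest* Jordan block for λ (equivalently, the smallest k with (A − λI)^k v = 0 for every generalised eigenvector v of λ).

  λ = 2: largest Jordan block has size 2, contributing (x − 2)^2

So m_A(x) = (x - 2)^2 = x^2 - 4*x + 4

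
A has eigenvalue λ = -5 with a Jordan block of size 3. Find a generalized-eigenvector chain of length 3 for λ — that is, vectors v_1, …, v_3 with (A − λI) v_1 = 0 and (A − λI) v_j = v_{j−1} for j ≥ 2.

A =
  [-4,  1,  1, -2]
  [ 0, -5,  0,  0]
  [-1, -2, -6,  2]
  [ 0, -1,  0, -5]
A Jordan chain for λ = -5 of length 3:
v_1 = (1, 0, -1, 0)ᵀ
v_2 = (1, 0, -2, -1)ᵀ
v_3 = (0, 1, 0, 0)ᵀ

Let N = A − (-5)·I. We want v_3 with N^3 v_3 = 0 but N^2 v_3 ≠ 0; then v_{j-1} := N · v_j for j = 3, …, 2.

Pick v_3 = (0, 1, 0, 0)ᵀ.
Then v_2 = N · v_3 = (1, 0, -2, -1)ᵀ.
Then v_1 = N · v_2 = (1, 0, -1, 0)ᵀ.

Sanity check: (A − (-5)·I) v_1 = (0, 0, 0, 0)ᵀ = 0. ✓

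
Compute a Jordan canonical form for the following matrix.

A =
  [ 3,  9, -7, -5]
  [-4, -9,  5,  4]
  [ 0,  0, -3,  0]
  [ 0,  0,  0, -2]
J_3(-3) ⊕ J_1(-2)

The characteristic polynomial is
  det(x·I − A) = x^4 + 11*x^3 + 45*x^2 + 81*x + 54 = (x + 2)*(x + 3)^3

Eigenvalues and multiplicities (the geometric multiplicity of λ is n − rank(A − λI), which equals the number of Jordan blocks for λ):
  λ = -3: algebraic multiplicity = 3, geometric multiplicity = 1
  λ = -2: algebraic multiplicity = 1, geometric multiplicity = 1

Determining the block sizes for each eigenvalue:
  λ = -3: one block (gm = 1), so the single block has size am = 3 → block sizes [3]
  λ = -2: one block (gm = 1), so the single block has size am = 1 → block sizes [1]

Assembling the blocks gives a Jordan form
J =
  [-3,  1,  0,  0]
  [ 0, -3,  1,  0]
  [ 0,  0, -3,  0]
  [ 0,  0,  0, -2]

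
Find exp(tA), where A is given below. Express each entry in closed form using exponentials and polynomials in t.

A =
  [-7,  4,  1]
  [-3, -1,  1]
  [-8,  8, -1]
e^{tA} =
  [-2*t^2*exp(-3*t) - 4*t*exp(-3*t) + exp(-3*t), 4*t*exp(-3*t), t^2*exp(-3*t) + t*exp(-3*t)]
  [-t^2*exp(-3*t) - 3*t*exp(-3*t), 2*t*exp(-3*t) + exp(-3*t), t^2*exp(-3*t)/2 + t*exp(-3*t)]
  [-4*t^2*exp(-3*t) - 8*t*exp(-3*t), 8*t*exp(-3*t), 2*t^2*exp(-3*t) + 2*t*exp(-3*t) + exp(-3*t)]

Strategy: write A = P · J · P⁻¹ where J is a Jordan canonical form, so e^{tA} = P · e^{tJ} · P⁻¹, and e^{tJ} can be computed block-by-block.

A has Jordan form
J =
  [-3,  1,  0]
  [ 0, -3,  1]
  [ 0,  0, -3]
(up to reordering of blocks).

Per-block formulas:
  For a 3×3 Jordan block J_3(-3): exp(t · J_3(-3)) = e^(-3t)·(I + t·N + (t^2/2)·N^2), where N is the 3×3 nilpotent shift.

After assembling e^{tJ} and conjugating by P, we get:

e^{tA} =
  [-2*t^2*exp(-3*t) - 4*t*exp(-3*t) + exp(-3*t), 4*t*exp(-3*t), t^2*exp(-3*t) + t*exp(-3*t)]
  [-t^2*exp(-3*t) - 3*t*exp(-3*t), 2*t*exp(-3*t) + exp(-3*t), t^2*exp(-3*t)/2 + t*exp(-3*t)]
  [-4*t^2*exp(-3*t) - 8*t*exp(-3*t), 8*t*exp(-3*t), 2*t^2*exp(-3*t) + 2*t*exp(-3*t) + exp(-3*t)]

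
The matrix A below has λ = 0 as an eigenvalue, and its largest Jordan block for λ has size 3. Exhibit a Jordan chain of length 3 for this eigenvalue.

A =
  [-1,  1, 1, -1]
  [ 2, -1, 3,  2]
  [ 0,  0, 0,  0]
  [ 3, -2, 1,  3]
A Jordan chain for λ = 0 of length 3:
v_1 = (-2, 0, 0, 2)ᵀ
v_2 = (-3, -4, 0, 1)ᵀ
v_3 = (1, 0, -2, 0)ᵀ

Let N = A − (0)·I. We want v_3 with N^3 v_3 = 0 but N^2 v_3 ≠ 0; then v_{j-1} := N · v_j for j = 3, …, 2.

Pick v_3 = (1, 0, -2, 0)ᵀ.
Then v_2 = N · v_3 = (-3, -4, 0, 1)ᵀ.
Then v_1 = N · v_2 = (-2, 0, 0, 2)ᵀ.

Sanity check: (A − (0)·I) v_1 = (0, 0, 0, 0)ᵀ = 0. ✓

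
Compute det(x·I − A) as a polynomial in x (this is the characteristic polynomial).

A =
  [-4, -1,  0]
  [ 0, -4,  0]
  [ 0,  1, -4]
x^3 + 12*x^2 + 48*x + 64

Expanding det(x·I − A) (e.g. by cofactor expansion or by noting that A is similar to its Jordan form J, which has the same characteristic polynomial as A) gives
  χ_A(x) = x^3 + 12*x^2 + 48*x + 64
which factors as (x + 4)^3. The eigenvalues (with algebraic multiplicities) are λ = -4 with multiplicity 3.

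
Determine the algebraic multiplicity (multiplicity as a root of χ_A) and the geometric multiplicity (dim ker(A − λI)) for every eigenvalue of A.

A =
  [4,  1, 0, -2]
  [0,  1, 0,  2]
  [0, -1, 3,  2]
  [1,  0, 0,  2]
λ = 2: alg = 2, geom = 1; λ = 3: alg = 2, geom = 1

Step 1 — factor the characteristic polynomial to read off the algebraic multiplicities:
  χ_A(x) = (x - 3)^2*(x - 2)^2

Step 2 — compute geometric multiplicities via the rank-nullity identity g(λ) = n − rank(A − λI):
  rank(A − (2)·I) = 3, so dim ker(A − (2)·I) = n − 3 = 1
  rank(A − (3)·I) = 3, so dim ker(A − (3)·I) = n − 3 = 1

Summary:
  λ = 2: algebraic multiplicity = 2, geometric multiplicity = 1
  λ = 3: algebraic multiplicity = 2, geometric multiplicity = 1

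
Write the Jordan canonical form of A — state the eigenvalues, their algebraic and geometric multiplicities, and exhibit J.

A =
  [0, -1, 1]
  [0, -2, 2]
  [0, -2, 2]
J_2(0) ⊕ J_1(0)

The characteristic polynomial is
  det(x·I − A) = x^3

Eigenvalues and multiplicities (the geometric multiplicity of λ is n − rank(A − λI), which equals the number of Jordan blocks for λ):
  λ = 0: algebraic multiplicity = 3, geometric multiplicity = 2

Determining the block sizes for each eigenvalue:
  λ = 0: 2 blocks summing to 3 forces exactly one block of size 2 and the rest size 1 → block sizes [2, 1]

Assembling the blocks gives a Jordan form
J =
  [0, 1, 0]
  [0, 0, 0]
  [0, 0, 0]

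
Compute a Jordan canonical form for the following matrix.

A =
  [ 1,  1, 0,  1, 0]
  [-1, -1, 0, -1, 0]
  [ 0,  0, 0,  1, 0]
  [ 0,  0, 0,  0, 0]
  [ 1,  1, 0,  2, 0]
J_2(0) ⊕ J_2(0) ⊕ J_1(0)

The characteristic polynomial is
  det(x·I − A) = x^5

Eigenvalues and multiplicities (the geometric multiplicity of λ is n − rank(A − λI), which equals the number of Jordan blocks for λ):
  λ = 0: algebraic multiplicity = 5, geometric multiplicity = 3

Determining the block sizes for each eigenvalue:
  λ = 0: with am = 5 and gm = 3, the partition is not yet determined (e.g. several partitions of 5 into 3 parts exist). Let N = A − (0)·I. Computing rank(N^1) = 2, rank(N^2) = 0; the number of blocks of size ≥ j is rank(N^{j−1}) − rank(N^j), giving [3, 2]. So we have 2 block(s) of size 2, 1 block(s) of size 1 → block sizes [2, 2, 1]

Assembling the blocks gives a Jordan form
J =
  [0, 1, 0, 0, 0]
  [0, 0, 0, 0, 0]
  [0, 0, 0, 1, 0]
  [0, 0, 0, 0, 0]
  [0, 0, 0, 0, 0]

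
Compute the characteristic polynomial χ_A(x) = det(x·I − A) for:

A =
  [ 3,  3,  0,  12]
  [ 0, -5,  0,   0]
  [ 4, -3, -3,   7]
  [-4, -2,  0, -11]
x^4 + 16*x^3 + 94*x^2 + 240*x + 225

Expanding det(x·I − A) (e.g. by cofactor expansion or by noting that A is similar to its Jordan form J, which has the same characteristic polynomial as A) gives
  χ_A(x) = x^4 + 16*x^3 + 94*x^2 + 240*x + 225
which factors as (x + 3)^2*(x + 5)^2. The eigenvalues (with algebraic multiplicities) are λ = -5 with multiplicity 2, λ = -3 with multiplicity 2.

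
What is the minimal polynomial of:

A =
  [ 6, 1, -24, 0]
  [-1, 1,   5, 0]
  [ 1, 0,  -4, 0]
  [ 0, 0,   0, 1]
x^3 - 3*x^2 + 3*x - 1

The characteristic polynomial is χ_A(x) = (x - 1)^4, so the eigenvalues are known. The minimal polynomial is
  m_A(x) = Π_λ (x − λ)^{k_λ}
where k_λ is the size of the *largest* Jordan block for λ (equivalently, the smallest k with (A − λI)^k v = 0 for every generalised eigenvector v of λ).

  λ = 1: largest Jordan block has size 3, contributing (x − 1)^3

So m_A(x) = (x - 1)^3 = x^3 - 3*x^2 + 3*x - 1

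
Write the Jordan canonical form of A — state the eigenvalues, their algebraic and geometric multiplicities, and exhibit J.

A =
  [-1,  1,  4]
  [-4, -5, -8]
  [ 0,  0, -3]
J_2(-3) ⊕ J_1(-3)

The characteristic polynomial is
  det(x·I − A) = x^3 + 9*x^2 + 27*x + 27 = (x + 3)^3

Eigenvalues and multiplicities (the geometric multiplicity of λ is n − rank(A − λI), which equals the number of Jordan blocks for λ):
  λ = -3: algebraic multiplicity = 3, geometric multiplicity = 2

Determining the block sizes for each eigenvalue:
  λ = -3: 2 blocks summing to 3 forces exactly one block of size 2 and the rest size 1 → block sizes [2, 1]

Assembling the blocks gives a Jordan form
J =
  [-3,  1,  0]
  [ 0, -3,  0]
  [ 0,  0, -3]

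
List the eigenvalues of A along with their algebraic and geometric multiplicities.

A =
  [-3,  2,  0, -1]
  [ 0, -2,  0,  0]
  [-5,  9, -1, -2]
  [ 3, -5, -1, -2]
λ = -2: alg = 4, geom = 2

Step 1 — factor the characteristic polynomial to read off the algebraic multiplicities:
  χ_A(x) = (x + 2)^4

Step 2 — compute geometric multiplicities via the rank-nullity identity g(λ) = n − rank(A − λI):
  rank(A − (-2)·I) = 2, so dim ker(A − (-2)·I) = n − 2 = 2

Summary:
  λ = -2: algebraic multiplicity = 4, geometric multiplicity = 2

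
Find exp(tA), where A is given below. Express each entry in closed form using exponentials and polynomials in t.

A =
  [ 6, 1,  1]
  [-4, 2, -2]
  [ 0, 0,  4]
e^{tA} =
  [2*t*exp(4*t) + exp(4*t), t*exp(4*t), t*exp(4*t)]
  [-4*t*exp(4*t), -2*t*exp(4*t) + exp(4*t), -2*t*exp(4*t)]
  [0, 0, exp(4*t)]

Strategy: write A = P · J · P⁻¹ where J is a Jordan canonical form, so e^{tA} = P · e^{tJ} · P⁻¹, and e^{tJ} can be computed block-by-block.

A has Jordan form
J =
  [4, 1, 0]
  [0, 4, 0]
  [0, 0, 4]
(up to reordering of blocks).

Per-block formulas:
  For a 2×2 Jordan block J_2(4): exp(t · J_2(4)) = e^(4t)·(I + t·N), where N is the 2×2 nilpotent shift.
  For a 1×1 block at λ = 4: exp(t · [4]) = [e^(4t)].

After assembling e^{tJ} and conjugating by P, we get:

e^{tA} =
  [2*t*exp(4*t) + exp(4*t), t*exp(4*t), t*exp(4*t)]
  [-4*t*exp(4*t), -2*t*exp(4*t) + exp(4*t), -2*t*exp(4*t)]
  [0, 0, exp(4*t)]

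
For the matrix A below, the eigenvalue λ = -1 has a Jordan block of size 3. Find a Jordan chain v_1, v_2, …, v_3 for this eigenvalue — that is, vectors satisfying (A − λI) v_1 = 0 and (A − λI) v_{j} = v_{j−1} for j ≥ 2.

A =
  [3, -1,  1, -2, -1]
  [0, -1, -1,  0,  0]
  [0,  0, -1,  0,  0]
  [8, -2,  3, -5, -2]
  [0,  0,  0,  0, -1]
A Jordan chain for λ = -1 of length 3:
v_1 = (-1, 0, 0, -2, 0)ᵀ
v_2 = (1, -1, 0, 3, 0)ᵀ
v_3 = (0, 0, 1, 0, 0)ᵀ

Let N = A − (-1)·I. We want v_3 with N^3 v_3 = 0 but N^2 v_3 ≠ 0; then v_{j-1} := N · v_j for j = 3, …, 2.

Pick v_3 = (0, 0, 1, 0, 0)ᵀ.
Then v_2 = N · v_3 = (1, -1, 0, 3, 0)ᵀ.
Then v_1 = N · v_2 = (-1, 0, 0, -2, 0)ᵀ.

Sanity check: (A − (-1)·I) v_1 = (0, 0, 0, 0, 0)ᵀ = 0. ✓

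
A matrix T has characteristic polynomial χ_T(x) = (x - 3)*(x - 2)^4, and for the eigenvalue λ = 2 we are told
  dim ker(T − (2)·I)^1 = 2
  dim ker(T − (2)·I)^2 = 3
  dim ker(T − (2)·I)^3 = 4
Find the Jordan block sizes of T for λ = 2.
Block sizes for λ = 2: [3, 1]

From the dimensions of kernels of powers, the number of Jordan blocks of size at least j is d_j − d_{j−1} where d_j = dim ker(N^j) (with d_0 = 0). Computing the differences gives [2, 1, 1].
The number of blocks of size exactly k is (#blocks of size ≥ k) − (#blocks of size ≥ k + 1), so the partition is: 1 block(s) of size 1, 1 block(s) of size 3.
In nonincreasing order the block sizes are [3, 1].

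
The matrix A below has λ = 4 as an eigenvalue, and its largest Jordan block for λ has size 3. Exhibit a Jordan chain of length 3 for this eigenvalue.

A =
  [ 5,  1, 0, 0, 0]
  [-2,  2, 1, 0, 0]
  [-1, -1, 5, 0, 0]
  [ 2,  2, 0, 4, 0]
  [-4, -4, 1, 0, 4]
A Jordan chain for λ = 4 of length 3:
v_1 = (-1, 1, 0, -2, 3)ᵀ
v_2 = (1, -2, -1, 2, -4)ᵀ
v_3 = (1, 0, 0, 0, 0)ᵀ

Let N = A − (4)·I. We want v_3 with N^3 v_3 = 0 but N^2 v_3 ≠ 0; then v_{j-1} := N · v_j for j = 3, …, 2.

Pick v_3 = (1, 0, 0, 0, 0)ᵀ.
Then v_2 = N · v_3 = (1, -2, -1, 2, -4)ᵀ.
Then v_1 = N · v_2 = (-1, 1, 0, -2, 3)ᵀ.

Sanity check: (A − (4)·I) v_1 = (0, 0, 0, 0, 0)ᵀ = 0. ✓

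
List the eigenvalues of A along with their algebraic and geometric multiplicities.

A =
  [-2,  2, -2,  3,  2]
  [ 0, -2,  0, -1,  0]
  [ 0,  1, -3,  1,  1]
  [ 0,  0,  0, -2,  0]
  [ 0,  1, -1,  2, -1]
λ = -2: alg = 5, geom = 3

Step 1 — factor the characteristic polynomial to read off the algebraic multiplicities:
  χ_A(x) = (x + 2)^5

Step 2 — compute geometric multiplicities via the rank-nullity identity g(λ) = n − rank(A − λI):
  rank(A − (-2)·I) = 2, so dim ker(A − (-2)·I) = n − 2 = 3

Summary:
  λ = -2: algebraic multiplicity = 5, geometric multiplicity = 3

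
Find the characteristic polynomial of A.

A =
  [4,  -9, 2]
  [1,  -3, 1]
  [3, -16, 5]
x^3 - 6*x^2 + 12*x - 8

Expanding det(x·I − A) (e.g. by cofactor expansion or by noting that A is similar to its Jordan form J, which has the same characteristic polynomial as A) gives
  χ_A(x) = x^3 - 6*x^2 + 12*x - 8
which factors as (x - 2)^3. The eigenvalues (with algebraic multiplicities) are λ = 2 with multiplicity 3.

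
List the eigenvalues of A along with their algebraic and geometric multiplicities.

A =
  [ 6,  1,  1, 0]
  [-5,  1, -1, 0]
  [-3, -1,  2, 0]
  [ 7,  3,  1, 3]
λ = 3: alg = 4, geom = 2

Step 1 — factor the characteristic polynomial to read off the algebraic multiplicities:
  χ_A(x) = (x - 3)^4

Step 2 — compute geometric multiplicities via the rank-nullity identity g(λ) = n − rank(A − λI):
  rank(A − (3)·I) = 2, so dim ker(A − (3)·I) = n − 2 = 2

Summary:
  λ = 3: algebraic multiplicity = 4, geometric multiplicity = 2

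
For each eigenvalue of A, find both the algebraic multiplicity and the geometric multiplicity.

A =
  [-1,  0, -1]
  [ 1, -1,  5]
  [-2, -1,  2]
λ = 0: alg = 3, geom = 1

Step 1 — factor the characteristic polynomial to read off the algebraic multiplicities:
  χ_A(x) = x^3

Step 2 — compute geometric multiplicities via the rank-nullity identity g(λ) = n − rank(A − λI):
  rank(A − (0)·I) = 2, so dim ker(A − (0)·I) = n − 2 = 1

Summary:
  λ = 0: algebraic multiplicity = 3, geometric multiplicity = 1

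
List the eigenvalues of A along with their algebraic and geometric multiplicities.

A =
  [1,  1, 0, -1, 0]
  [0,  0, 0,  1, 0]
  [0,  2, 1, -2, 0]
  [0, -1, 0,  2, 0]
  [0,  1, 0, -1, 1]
λ = 1: alg = 5, geom = 4

Step 1 — factor the characteristic polynomial to read off the algebraic multiplicities:
  χ_A(x) = (x - 1)^5

Step 2 — compute geometric multiplicities via the rank-nullity identity g(λ) = n − rank(A − λI):
  rank(A − (1)·I) = 1, so dim ker(A − (1)·I) = n − 1 = 4

Summary:
  λ = 1: algebraic multiplicity = 5, geometric multiplicity = 4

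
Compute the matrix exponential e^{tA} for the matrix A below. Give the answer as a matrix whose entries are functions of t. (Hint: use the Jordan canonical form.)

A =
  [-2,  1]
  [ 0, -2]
e^{tA} =
  [exp(-2*t), t*exp(-2*t)]
  [0, exp(-2*t)]

Strategy: write A = P · J · P⁻¹ where J is a Jordan canonical form, so e^{tA} = P · e^{tJ} · P⁻¹, and e^{tJ} can be computed block-by-block.

A has Jordan form
J =
  [-2,  1]
  [ 0, -2]
(up to reordering of blocks).

Per-block formulas:
  For a 2×2 Jordan block J_2(-2): exp(t · J_2(-2)) = e^(-2t)·(I + t·N), where N is the 2×2 nilpotent shift.

After assembling e^{tJ} and conjugating by P, we get:

e^{tA} =
  [exp(-2*t), t*exp(-2*t)]
  [0, exp(-2*t)]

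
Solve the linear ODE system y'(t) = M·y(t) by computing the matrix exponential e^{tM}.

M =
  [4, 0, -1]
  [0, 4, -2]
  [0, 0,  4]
e^{tM} =
  [exp(4*t), 0, -t*exp(4*t)]
  [0, exp(4*t), -2*t*exp(4*t)]
  [0, 0, exp(4*t)]

Strategy: write M = P · J · P⁻¹ where J is a Jordan canonical form, so e^{tM} = P · e^{tJ} · P⁻¹, and e^{tJ} can be computed block-by-block.

M has Jordan form
J =
  [4, 1, 0]
  [0, 4, 0]
  [0, 0, 4]
(up to reordering of blocks).

Per-block formulas:
  For a 2×2 Jordan block J_2(4): exp(t · J_2(4)) = e^(4t)·(I + t·N), where N is the 2×2 nilpotent shift.
  For a 1×1 block at λ = 4: exp(t · [4]) = [e^(4t)].

After assembling e^{tJ} and conjugating by P, we get:

e^{tM} =
  [exp(4*t), 0, -t*exp(4*t)]
  [0, exp(4*t), -2*t*exp(4*t)]
  [0, 0, exp(4*t)]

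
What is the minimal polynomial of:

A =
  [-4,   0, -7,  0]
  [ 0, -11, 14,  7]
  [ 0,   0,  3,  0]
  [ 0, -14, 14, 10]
x^2 + x - 12

The characteristic polynomial is χ_A(x) = (x - 3)^2*(x + 4)^2, so the eigenvalues are known. The minimal polynomial is
  m_A(x) = Π_λ (x − λ)^{k_λ}
where k_λ is the size of the *largest* Jordan block for λ (equivalently, the smallest k with (A − λI)^k v = 0 for every generalised eigenvector v of λ).

  λ = -4: largest Jordan block has size 1, contributing (x + 4)
  λ = 3: largest Jordan block has size 1, contributing (x − 3)

So m_A(x) = (x - 3)*(x + 4) = x^2 + x - 12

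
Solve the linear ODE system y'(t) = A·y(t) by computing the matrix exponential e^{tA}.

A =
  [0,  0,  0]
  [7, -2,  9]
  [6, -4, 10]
e^{tA} =
  [1, 0, 0]
  [3*t*exp(4*t) + exp(4*t) - 1, -6*t*exp(4*t) + exp(4*t), 9*t*exp(4*t)]
  [2*t*exp(4*t) + exp(4*t) - 1, -4*t*exp(4*t), 6*t*exp(4*t) + exp(4*t)]

Strategy: write A = P · J · P⁻¹ where J is a Jordan canonical form, so e^{tA} = P · e^{tJ} · P⁻¹, and e^{tJ} can be computed block-by-block.

A has Jordan form
J =
  [0, 0, 0]
  [0, 4, 1]
  [0, 0, 4]
(up to reordering of blocks).

Per-block formulas:
  For a 2×2 Jordan block J_2(4): exp(t · J_2(4)) = e^(4t)·(I + t·N), where N is the 2×2 nilpotent shift.
  For a 1×1 block at λ = 0: exp(t · [0]) = [e^(0t)].

After assembling e^{tJ} and conjugating by P, we get:

e^{tA} =
  [1, 0, 0]
  [3*t*exp(4*t) + exp(4*t) - 1, -6*t*exp(4*t) + exp(4*t), 9*t*exp(4*t)]
  [2*t*exp(4*t) + exp(4*t) - 1, -4*t*exp(4*t), 6*t*exp(4*t) + exp(4*t)]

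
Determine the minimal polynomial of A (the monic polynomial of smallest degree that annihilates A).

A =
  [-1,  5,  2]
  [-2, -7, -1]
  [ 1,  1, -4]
x^3 + 12*x^2 + 48*x + 64

The characteristic polynomial is χ_A(x) = (x + 4)^3, so the eigenvalues are known. The minimal polynomial is
  m_A(x) = Π_λ (x − λ)^{k_λ}
where k_λ is the size of the *largest* Jordan block for λ (equivalently, the smallest k with (A − λI)^k v = 0 for every generalised eigenvector v of λ).

  λ = -4: largest Jordan block has size 3, contributing (x + 4)^3

So m_A(x) = (x + 4)^3 = x^3 + 12*x^2 + 48*x + 64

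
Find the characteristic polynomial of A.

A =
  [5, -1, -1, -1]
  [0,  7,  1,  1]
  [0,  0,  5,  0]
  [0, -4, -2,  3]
x^4 - 20*x^3 + 150*x^2 - 500*x + 625

Expanding det(x·I − A) (e.g. by cofactor expansion or by noting that A is similar to its Jordan form J, which has the same characteristic polynomial as A) gives
  χ_A(x) = x^4 - 20*x^3 + 150*x^2 - 500*x + 625
which factors as (x - 5)^4. The eigenvalues (with algebraic multiplicities) are λ = 5 with multiplicity 4.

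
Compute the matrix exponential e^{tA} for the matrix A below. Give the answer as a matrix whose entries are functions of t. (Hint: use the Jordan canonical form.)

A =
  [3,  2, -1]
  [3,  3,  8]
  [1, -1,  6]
e^{tA} =
  [3*t^2*exp(4*t) - t*exp(4*t) + exp(4*t), -3*t^2*exp(4*t)/2 + 2*t*exp(4*t), 15*t^2*exp(4*t)/2 - t*exp(4*t)]
  [t^2*exp(4*t) + 3*t*exp(4*t), -t^2*exp(4*t)/2 - t*exp(4*t) + exp(4*t), 5*t^2*exp(4*t)/2 + 8*t*exp(4*t)]
  [-t^2*exp(4*t) + t*exp(4*t), t^2*exp(4*t)/2 - t*exp(4*t), -5*t^2*exp(4*t)/2 + 2*t*exp(4*t) + exp(4*t)]

Strategy: write A = P · J · P⁻¹ where J is a Jordan canonical form, so e^{tA} = P · e^{tJ} · P⁻¹, and e^{tJ} can be computed block-by-block.

A has Jordan form
J =
  [4, 1, 0]
  [0, 4, 1]
  [0, 0, 4]
(up to reordering of blocks).

Per-block formulas:
  For a 3×3 Jordan block J_3(4): exp(t · J_3(4)) = e^(4t)·(I + t·N + (t^2/2)·N^2), where N is the 3×3 nilpotent shift.

After assembling e^{tJ} and conjugating by P, we get:

e^{tA} =
  [3*t^2*exp(4*t) - t*exp(4*t) + exp(4*t), -3*t^2*exp(4*t)/2 + 2*t*exp(4*t), 15*t^2*exp(4*t)/2 - t*exp(4*t)]
  [t^2*exp(4*t) + 3*t*exp(4*t), -t^2*exp(4*t)/2 - t*exp(4*t) + exp(4*t), 5*t^2*exp(4*t)/2 + 8*t*exp(4*t)]
  [-t^2*exp(4*t) + t*exp(4*t), t^2*exp(4*t)/2 - t*exp(4*t), -5*t^2*exp(4*t)/2 + 2*t*exp(4*t) + exp(4*t)]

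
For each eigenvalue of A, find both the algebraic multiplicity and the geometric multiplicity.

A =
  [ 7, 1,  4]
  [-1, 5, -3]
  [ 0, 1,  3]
λ = 5: alg = 3, geom = 1

Step 1 — factor the characteristic polynomial to read off the algebraic multiplicities:
  χ_A(x) = (x - 5)^3

Step 2 — compute geometric multiplicities via the rank-nullity identity g(λ) = n − rank(A − λI):
  rank(A − (5)·I) = 2, so dim ker(A − (5)·I) = n − 2 = 1

Summary:
  λ = 5: algebraic multiplicity = 3, geometric multiplicity = 1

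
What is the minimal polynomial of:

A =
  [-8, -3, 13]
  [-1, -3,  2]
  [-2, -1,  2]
x^3 + 9*x^2 + 27*x + 27

The characteristic polynomial is χ_A(x) = (x + 3)^3, so the eigenvalues are known. The minimal polynomial is
  m_A(x) = Π_λ (x − λ)^{k_λ}
where k_λ is the size of the *largest* Jordan block for λ (equivalently, the smallest k with (A − λI)^k v = 0 for every generalised eigenvector v of λ).

  λ = -3: largest Jordan block has size 3, contributing (x + 3)^3

So m_A(x) = (x + 3)^3 = x^3 + 9*x^2 + 27*x + 27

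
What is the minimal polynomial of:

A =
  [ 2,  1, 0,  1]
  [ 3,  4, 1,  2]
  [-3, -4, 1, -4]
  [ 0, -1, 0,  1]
x^3 - 6*x^2 + 12*x - 8

The characteristic polynomial is χ_A(x) = (x - 2)^4, so the eigenvalues are known. The minimal polynomial is
  m_A(x) = Π_λ (x − λ)^{k_λ}
where k_λ is the size of the *largest* Jordan block for λ (equivalently, the smallest k with (A − λI)^k v = 0 for every generalised eigenvector v of λ).

  λ = 2: largest Jordan block has size 3, contributing (x − 2)^3

So m_A(x) = (x - 2)^3 = x^3 - 6*x^2 + 12*x - 8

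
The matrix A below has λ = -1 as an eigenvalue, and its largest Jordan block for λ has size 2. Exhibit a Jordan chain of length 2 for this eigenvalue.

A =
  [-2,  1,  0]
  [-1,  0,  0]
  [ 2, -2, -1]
A Jordan chain for λ = -1 of length 2:
v_1 = (-1, -1, 2)ᵀ
v_2 = (1, 0, 0)ᵀ

Let N = A − (-1)·I. We want v_2 with N^2 v_2 = 0 but N^1 v_2 ≠ 0; then v_{j-1} := N · v_j for j = 2, …, 2.

Pick v_2 = (1, 0, 0)ᵀ.
Then v_1 = N · v_2 = (-1, -1, 2)ᵀ.

Sanity check: (A − (-1)·I) v_1 = (0, 0, 0)ᵀ = 0. ✓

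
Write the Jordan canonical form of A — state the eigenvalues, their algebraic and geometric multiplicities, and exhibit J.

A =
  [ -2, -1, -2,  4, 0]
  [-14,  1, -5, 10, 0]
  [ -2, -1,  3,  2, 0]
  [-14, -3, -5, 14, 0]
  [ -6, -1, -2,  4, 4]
J_3(4) ⊕ J_1(4) ⊕ J_1(4)

The characteristic polynomial is
  det(x·I − A) = x^5 - 20*x^4 + 160*x^3 - 640*x^2 + 1280*x - 1024 = (x - 4)^5

Eigenvalues and multiplicities (the geometric multiplicity of λ is n − rank(A − λI), which equals the number of Jordan blocks for λ):
  λ = 4: algebraic multiplicity = 5, geometric multiplicity = 3

Determining the block sizes for each eigenvalue:
  λ = 4: with am = 5 and gm = 3, the partition is not yet determined (e.g. several partitions of 5 into 3 parts exist). Let N = A − (4)·I. Computing rank(N^1) = 2, rank(N^2) = 1, rank(N^3) = 0; the number of blocks of size ≥ j is rank(N^{j−1}) − rank(N^j), giving [3, 1, 1]. So we have 1 block(s) of size 3, 2 block(s) of size 1 → block sizes [3, 1, 1]

Assembling the blocks gives a Jordan form
J =
  [4, 1, 0, 0, 0]
  [0, 4, 1, 0, 0]
  [0, 0, 4, 0, 0]
  [0, 0, 0, 4, 0]
  [0, 0, 0, 0, 4]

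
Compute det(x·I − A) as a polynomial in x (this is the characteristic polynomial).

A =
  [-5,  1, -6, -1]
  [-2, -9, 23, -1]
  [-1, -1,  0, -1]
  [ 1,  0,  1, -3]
x^4 + 17*x^3 + 108*x^2 + 304*x + 320

Expanding det(x·I − A) (e.g. by cofactor expansion or by noting that A is similar to its Jordan form J, which has the same characteristic polynomial as A) gives
  χ_A(x) = x^4 + 17*x^3 + 108*x^2 + 304*x + 320
which factors as (x + 4)^3*(x + 5). The eigenvalues (with algebraic multiplicities) are λ = -5 with multiplicity 1, λ = -4 with multiplicity 3.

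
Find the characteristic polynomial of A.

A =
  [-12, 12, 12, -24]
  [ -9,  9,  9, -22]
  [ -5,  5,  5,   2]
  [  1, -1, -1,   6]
x^4 - 8*x^3 + 16*x^2

Expanding det(x·I − A) (e.g. by cofactor expansion or by noting that A is similar to its Jordan form J, which has the same characteristic polynomial as A) gives
  χ_A(x) = x^4 - 8*x^3 + 16*x^2
which factors as x^2*(x - 4)^2. The eigenvalues (with algebraic multiplicities) are λ = 0 with multiplicity 2, λ = 4 with multiplicity 2.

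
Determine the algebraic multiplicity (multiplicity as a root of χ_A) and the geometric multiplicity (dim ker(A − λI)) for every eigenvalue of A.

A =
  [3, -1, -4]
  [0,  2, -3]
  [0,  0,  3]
λ = 2: alg = 1, geom = 1; λ = 3: alg = 2, geom = 1

Step 1 — factor the characteristic polynomial to read off the algebraic multiplicities:
  χ_A(x) = (x - 3)^2*(x - 2)

Step 2 — compute geometric multiplicities via the rank-nullity identity g(λ) = n − rank(A − λI):
  rank(A − (2)·I) = 2, so dim ker(A − (2)·I) = n − 2 = 1
  rank(A − (3)·I) = 2, so dim ker(A − (3)·I) = n − 2 = 1

Summary:
  λ = 2: algebraic multiplicity = 1, geometric multiplicity = 1
  λ = 3: algebraic multiplicity = 2, geometric multiplicity = 1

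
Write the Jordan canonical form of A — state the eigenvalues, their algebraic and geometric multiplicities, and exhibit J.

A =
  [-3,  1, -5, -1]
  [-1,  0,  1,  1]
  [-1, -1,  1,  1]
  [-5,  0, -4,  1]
J_1(-4) ⊕ J_3(1)

The characteristic polynomial is
  det(x·I − A) = x^4 + x^3 - 9*x^2 + 11*x - 4 = (x - 1)^3*(x + 4)

Eigenvalues and multiplicities (the geometric multiplicity of λ is n − rank(A − λI), which equals the number of Jordan blocks for λ):
  λ = -4: algebraic multiplicity = 1, geometric multiplicity = 1
  λ = 1: algebraic multiplicity = 3, geometric multiplicity = 1

Determining the block sizes for each eigenvalue:
  λ = -4: one block (gm = 1), so the single block has size am = 1 → block sizes [1]
  λ = 1: one block (gm = 1), so the single block has size am = 3 → block sizes [3]

Assembling the blocks gives a Jordan form
J =
  [-4, 0, 0, 0]
  [ 0, 1, 1, 0]
  [ 0, 0, 1, 1]
  [ 0, 0, 0, 1]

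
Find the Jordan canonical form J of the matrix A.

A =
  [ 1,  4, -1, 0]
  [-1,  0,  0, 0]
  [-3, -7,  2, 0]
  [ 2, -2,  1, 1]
J_3(1) ⊕ J_1(1)

The characteristic polynomial is
  det(x·I − A) = x^4 - 4*x^3 + 6*x^2 - 4*x + 1 = (x - 1)^4

Eigenvalues and multiplicities (the geometric multiplicity of λ is n − rank(A − λI), which equals the number of Jordan blocks for λ):
  λ = 1: algebraic multiplicity = 4, geometric multiplicity = 2

Determining the block sizes for each eigenvalue:
  λ = 1: with am = 4 and gm = 2, the partition is not yet determined (e.g. several partitions of 4 into 2 parts exist). Let N = A − (1)·I. Computing rank(N^1) = 2, rank(N^2) = 1, rank(N^3) = 0; the number of blocks of size ≥ j is rank(N^{j−1}) − rank(N^j), giving [2, 1, 1]. So we have 1 block(s) of size 3, 1 block(s) of size 1 → block sizes [3, 1]

Assembling the blocks gives a Jordan form
J =
  [1, 1, 0, 0]
  [0, 1, 1, 0]
  [0, 0, 1, 0]
  [0, 0, 0, 1]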